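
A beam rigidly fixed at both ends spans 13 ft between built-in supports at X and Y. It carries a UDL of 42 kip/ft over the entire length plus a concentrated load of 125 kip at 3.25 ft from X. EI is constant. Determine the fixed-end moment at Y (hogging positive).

M_Y = 667.7 kip·ft

Take the two fixed-end moments M_X, M_Y as redundants; the released structure is the simple span XY.
Simple-span end rotations at X and Y under the given loads:
  at X: UDL 42: wL³/(24EI) = 3845/EI
  at Y: UDL 42: wL³/(24EI) = 3845/EI
  at X: point load 125 at a = 3.25: Pab(L + b)/(6LEI) = 1155/EI
  at Y: point load 125 at a = 3.25: Pab(L + a)/(6LEI) = 825.2/EI
  θ_X0 = 5000/EI,  θ_Y0 = 4670/EI
Flexibility coefficients: a unit moment at one end gives L/(3EI) there and L/(6EI) at the far end, so f₁₁ = f₂₂ = 4.333/EI and f₁₂ = f₂₁ = 2.167/EI.
Compatibility — zero rotation at each built-in end:
  4.333 M_X + 2.167 M_Y = 5000
  2.167 M_X + 4.333 M_Y = 4670
Solving the pair gives M_X = 820 kip·ft and M_Y = 667.7 kip·ft (hogging).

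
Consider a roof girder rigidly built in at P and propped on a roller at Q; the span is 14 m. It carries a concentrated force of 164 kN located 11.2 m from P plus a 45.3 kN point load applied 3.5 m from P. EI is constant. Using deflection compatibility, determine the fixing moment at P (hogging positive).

Remove the prop at Q; the released (primary) structure is a cantilever built in at P.
Primary-structure tip deflection at Q by superposition:
  point load 164 at a = 11.2: Pa²(3L − a)/(6EI) = 105604/EI
  point load 45.3 at a = 3.5: Pa²(3L − a)/(6EI) = 3561/EI
  δ_0 = 109165/EI
Tip deflection under a unit load at Q: L³/(3EI) = 914.7/EI.
The prop prevents deflection at Q: R_Q = δ_0/δ_{QQ} = 109165/914.7 = 119.3 kN.
Moment equilibrium about P: M_P = Σ(load moments about P) − R_Q·L = 1995 − 119.3×14 = 324.5 kN·m.

M_P = 324.5 kN·m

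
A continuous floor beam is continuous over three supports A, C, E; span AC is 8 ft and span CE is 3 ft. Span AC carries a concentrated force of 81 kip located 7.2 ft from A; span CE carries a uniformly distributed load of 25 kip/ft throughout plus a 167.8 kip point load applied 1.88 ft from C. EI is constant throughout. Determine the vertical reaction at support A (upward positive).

R_A = -0.6525 kip

Insert a hinge at C; M_C is the redundant, and each span becomes simply supported.
Rotations at C on the released spans (each span's end-slope, ×1/EI):
  span AC: point load 81 at a = 7.2: Pab(L + a)/(6LEI) = 147.7/EI
  span CE: UDL 25: wL³/(24EI) = 28.12/EI
  span CE: point load 167.8 at a = 1.88: Pab(L + b)/(6LEI) = 80.87/EI
  relative rotation θ_0 = (147.7 + 109)/EI = 256.7/EI
A unit hogging moment at C produces rotation L₁/(3EI) + L₂/(3EI) = 3.667/EI.
Slope continuity at C: θ_0 = M_C·3.667/EI, so M_C = 256.7/3.667 = 70.02 kip·ft (hogging).
Span AC, ΣM about A with M_C applied at C: R_C^{AC}·8 = 583.2 + 70.02, so R_C^{AC} = 81.65 kip and R_A = 81 − 81.65 = -0.6525 kip.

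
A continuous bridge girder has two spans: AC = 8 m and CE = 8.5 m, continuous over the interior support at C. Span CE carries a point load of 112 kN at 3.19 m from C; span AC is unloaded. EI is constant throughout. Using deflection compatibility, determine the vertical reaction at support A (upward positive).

R_A = -11.68 kN

Take M_C as the redundant. Released structure: two simple spans AC and CE with a hinge at C.
Discontinuity in slope at C on the released structure — sum the simple-span end rotations:
  span CE: point load 112 at a = 3.19: Pab(L + b)/(6LEI) = 513.7/EI
  relative rotation θ_0 = (0 + 513.7)/EI = 513.7/EI
A unit hogging moment at C produces rotation L₁/(3EI) + L₂/(3EI) = 5.5/EI.
Compatibility: M_C·(L₁+L₂)/(3EI) = θ_0, giving M_C = 93.4 kN·m (hogging).
Span AC, ΣM about A with M_C applied at C: R_C^{AC}·8 = 0 + 93.4, so R_C^{AC} = 11.68 kN and R_A = 0 − 11.68 = -11.68 kN.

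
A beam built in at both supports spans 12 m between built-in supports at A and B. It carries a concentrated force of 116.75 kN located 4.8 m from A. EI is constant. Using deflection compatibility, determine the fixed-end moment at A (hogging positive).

Release both end moments; the primary structure is a simply-supported span AB with redundants M_A and M_B.
Simple-span end rotations at A and B under the given loads:
  at A: point load 116.75 at a = 4.8: Pab(L + b)/(6LEI) = 1076/EI
  at B: point load 116.75 at a = 4.8: Pab(L + a)/(6LEI) = 941.5/EI
  θ_A0 = 1076/EI,  θ_B0 = 941.5/EI
Flexibility coefficients: a unit moment at one end gives L/(3EI) there and L/(6EI) at the far end, so f₁₁ = f₂₂ = 4/EI and f₁₂ = f₂₁ = 2/EI.
Compatibility — zero rotation at each built-in end:
  4 M_A + 2 M_B = 1076
  2 M_A + 4 M_B = 941.5
Solving the pair gives M_A = 201.7 kN·m and M_B = 134.5 kN·m (hogging).

M_A = 201.7 kN·m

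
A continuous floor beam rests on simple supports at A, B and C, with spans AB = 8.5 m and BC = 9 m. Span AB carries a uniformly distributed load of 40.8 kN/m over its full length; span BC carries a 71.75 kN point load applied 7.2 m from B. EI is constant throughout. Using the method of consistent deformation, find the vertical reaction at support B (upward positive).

R_B = 236 kN

Take M_B as the redundant. Released structure: two simple spans AB and BC with a hinge at B.
Rotations at B on the released spans (each span's end-slope, ×1/EI):
  span AB: UDL 40.8: wL³/(24EI) = 1044/EI
  span BC: point load 71.75 at a = 7.2: Pab(L + b)/(6LEI) = 186/EI
  relative rotation θ_0 = (1044 + 186)/EI = 1230/EI
A unit hogging moment at B produces rotation L₁/(3EI) + L₂/(3EI) = 5.833/EI.
Slope continuity at B: θ_0 = M_B·5.833/EI, so M_B = 1230/5.833 = 210.9 kN·m (hogging).
Span AB, ΣM about A with M_B applied at B: R_B^{AB}·8.5 = 1474 + 210.9, so R_B^{AB} = 198.2 kN and R_A = 346.8 − 198.2 = 148.6 kN.
Span BC, ΣM about C: R_B^{BC}·9 = 129.2 + 210.9, so R_B^{BC} = 37.78 kN and R_C = 71.75 − 37.78 = 33.97 kN.
R_B = 198.2 + 37.78 = 236 kN.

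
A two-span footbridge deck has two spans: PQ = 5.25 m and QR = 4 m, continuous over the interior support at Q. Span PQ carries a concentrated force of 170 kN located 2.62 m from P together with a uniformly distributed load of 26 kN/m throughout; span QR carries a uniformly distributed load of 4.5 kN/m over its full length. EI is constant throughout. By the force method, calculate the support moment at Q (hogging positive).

M_Q = 149.7 kN·m

Insert a hinge at Q; M_Q is the redundant, and each span becomes simply supported.
Rotations at Q on the released spans (each span's end-slope, ×1/EI):
  span PQ: point load 170 at a = 2.62: Pab(L + a)/(6LEI) = 292.7/EI
  span PQ: UDL 26: wL³/(24EI) = 156.8/EI
  span QR: UDL 4.5: wL³/(24EI) = 12/EI
  relative rotation θ_0 = (449.4 + 12)/EI = 461.4/EI
A unit hogging moment at Q produces rotation L₁/(3EI) + L₂/(3EI) = 3.083/EI.
Slope continuity at Q: θ_0 = M_Q·3.083/EI, so M_Q = 461.4/3.083 = 149.7 kN·m (hogging).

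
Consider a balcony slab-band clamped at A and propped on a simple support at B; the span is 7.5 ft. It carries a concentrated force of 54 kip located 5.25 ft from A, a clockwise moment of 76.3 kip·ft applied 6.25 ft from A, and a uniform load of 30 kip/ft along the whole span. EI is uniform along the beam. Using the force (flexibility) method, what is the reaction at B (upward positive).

R_B = 129.6 kip

Remove the prop at B; the released (primary) structure is a cantilever built in at A.
Downward deflection at the released point B due to the loads:
  point load 54 at a = 5.25: Pa²(3L − a)/(6EI) = 4279/EI
  clockwise couple 76.3 at a = 6.25: M₀a(2L − a)/(2EI) = 2086/EI
  UDL 30: wL⁴/(8EI) = 11865/EI
  δ_0 = 18231/EI
Flexibility coefficient — unit upward force at B: δ_{BB} = L³/(3EI) = 140.6/EI.
The prop prevents deflection at B: R_B = δ_0/δ_{BB} = 18231/140.6 = 129.6 kip.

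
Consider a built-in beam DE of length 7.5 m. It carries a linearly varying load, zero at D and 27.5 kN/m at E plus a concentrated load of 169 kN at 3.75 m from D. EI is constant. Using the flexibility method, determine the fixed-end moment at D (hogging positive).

Release both end moments; the primary structure is a simply-supported span DE with redundants M_D and M_E.
On the primary (simply-supported) span, the end slopes from the loading are:
  at D: triangular load, peak 27.5: 7w₀L³/(360EI) = 225.6/EI
  at E: triangular load, peak 27.5: w₀L³/(45EI) = 257.8/EI
  at D: point load 169 at a = 3.75: Pab(L + b)/(6LEI) = 594.1/EI
  at E: point load 169 at a = 3.75: Pab(L + a)/(6LEI) = 594.1/EI
  θ_D0 = 819.7/EI,  θ_E0 = 852/EI
Flexibility coefficients: a unit moment at one end gives L/(3EI) there and L/(6EI) at the far end, so f₁₁ = f₂₂ = 2.5/EI and f₁₂ = f₂₁ = 1.25/EI.
Compatibility — zero rotation at each built-in end:
  2.5 M_D + 1.25 M_E = 819.7
  1.25 M_D + 2.5 M_E = 852
Solving the pair gives M_D = 210 kN·m and M_E = 235.8 kN·m (hogging).

M_D = 210 kN·m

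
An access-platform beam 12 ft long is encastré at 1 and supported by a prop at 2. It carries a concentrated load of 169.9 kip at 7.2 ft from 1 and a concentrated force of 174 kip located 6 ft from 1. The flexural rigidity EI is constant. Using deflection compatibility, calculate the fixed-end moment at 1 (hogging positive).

M_1 = 734 kip·ft

Take the reaction at 2 as the redundant and release it; the primary structure is a cantilever fixed at 1.
Free-end deflection of the primary structure under the applied loading (downward +):
  point load 169.9 at a = 7.2: Pa²(3L − a)/(6EI) = 42277/EI
  point load 174 at a = 6: Pa²(3L − a)/(6EI) = 31320/EI
  δ_0 = 73597/EI
Tip deflection under a unit load at 2: L³/(3EI) = 576/EI.
Compatibility at 2: δ_0 − R_2·δ_{22} = 0, so R_2 = 73597/576 = 127.8 kip.
Moment equilibrium about 1: M_1 = Σ(load moments about 1) − R_2·L = 2267 − 127.8×12 = 734 kip·ft.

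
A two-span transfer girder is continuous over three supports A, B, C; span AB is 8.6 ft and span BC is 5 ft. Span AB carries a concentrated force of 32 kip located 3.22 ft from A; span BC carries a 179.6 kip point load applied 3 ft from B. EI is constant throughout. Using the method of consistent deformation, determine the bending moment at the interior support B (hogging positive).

M_B = 83.48 kip·ft

Insert a hinge at B; M_B is the redundant, and each span becomes simply supported.
Rotations at B on the released spans (each span's end-slope, ×1/EI):
  span AB: point load 32 at a = 3.22: Pab(L + a)/(6LEI) = 127/EI
  span BC: point load 179.6 at a = 3: Pab(L + b)/(6LEI) = 251.4/EI
  relative rotation θ_0 = (127 + 251.4)/EI = 378.4/EI
A unit hogging moment at B produces rotation L₁/(3EI) + L₂/(3EI) = 4.533/EI.
Compatibility: M_B·(L₁+L₂)/(3EI) = θ_0, giving M_B = 83.48 kip·ft (hogging).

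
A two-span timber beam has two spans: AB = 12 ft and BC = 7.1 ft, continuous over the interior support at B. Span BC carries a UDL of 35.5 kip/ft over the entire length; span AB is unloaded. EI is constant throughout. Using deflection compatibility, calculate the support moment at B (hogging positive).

M_B = 83.15 kip·ft

Take M_B as the redundant. Released structure: two simple spans AB and BC with a hinge at B.
End slopes at the hinge B, treating each span as simply supported:
  span BC: UDL 35.5: wL³/(24EI) = 529.4/EI
  relative rotation θ_0 = (0 + 529.4)/EI = 529.4/EI
A unit hogging moment at B produces rotation L₁/(3EI) + L₂/(3EI) = 6.367/EI.
Compatibility: M_B·(L₁+L₂)/(3EI) = θ_0, giving M_B = 83.15 kip·ft (hogging).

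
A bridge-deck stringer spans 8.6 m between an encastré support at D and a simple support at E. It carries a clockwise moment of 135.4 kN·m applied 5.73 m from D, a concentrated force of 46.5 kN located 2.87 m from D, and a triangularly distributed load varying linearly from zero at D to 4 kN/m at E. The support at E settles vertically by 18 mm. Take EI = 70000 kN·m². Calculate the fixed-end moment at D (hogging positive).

M_D = 97.37 kN·m

Choose R_E as the redundant. The primary structure is the cantilever fixed at D.
Downward deflection at the released point E due to the loads:
  clockwise couple 135.4 at a = 5.73: M₀a(2L − a)/(2EI) = 4449/EI
  point load 46.5 at a = 2.87: Pa²(3L − a)/(6EI) = 1464/EI
  triangular load, peak 4 at the free end: 11w₀L⁴/(120EI) = 2006/EI
  δ_0 = 7919/EI
Flexibility coefficient — unit upward force at E: δ_{EE} = L³/(3EI) = 212/EI.
With EI = 70000 kN·m²: δ_0 = 0.11313 m and δ_{EE} = 0.003029 m/kN.
Compatibility — the beam at E must follow the support down by 0.018 m: δ_0 − R_E·δ_{EE} = 0.018, so R_E = (0.11313 − 0.018)/0.003029 = 31.41 kN.
Moment equilibrium about D: M_D = Σ(load moments about D) − R_E·L = 367.5 − 31.41×8.6 = 97.37 kN·m.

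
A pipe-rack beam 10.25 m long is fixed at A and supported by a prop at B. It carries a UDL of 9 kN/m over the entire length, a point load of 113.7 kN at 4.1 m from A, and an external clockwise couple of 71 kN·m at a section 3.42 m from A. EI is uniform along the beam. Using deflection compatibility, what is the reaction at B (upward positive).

Release the roller at B. Primary structure: cantilever fixed at A.
Free-end deflection of the primary structure under the applied loading (downward +):
  UDL 9: wL⁴/(8EI) = 12418/EI
  point load 113.7 at a = 4.1: Pa²(3L − a)/(6EI) = 8489/EI
  clockwise couple 71 at a = 3.42: M₀a(2L − a)/(2EI) = 2074/EI
  δ_0 = 22981/EI
Flexibility coefficient — unit upward force at B: δ_{BB} = L³/(3EI) = 359/EI.
The prop prevents deflection at B: R_B = δ_0/δ_{BB} = 22981/359 = 64.02 kN.

R_B = 64.02 kN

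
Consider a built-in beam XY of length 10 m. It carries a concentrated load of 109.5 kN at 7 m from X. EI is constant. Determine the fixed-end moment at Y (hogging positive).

M_Y = 161 kN·m

Take the two fixed-end moments M_X, M_Y as redundants; the released structure is the simple span XY.
Simple-span end rotations at X and Y under the given loads:
  at X: point load 109.5 at a = 7: Pab(L + b)/(6LEI) = 498.2/EI
  at Y: point load 109.5 at a = 7: Pab(L + a)/(6LEI) = 651.5/EI
  θ_X0 = 498.2/EI,  θ_Y0 = 651.5/EI
Flexibility coefficients: a unit moment at one end gives L/(3EI) there and L/(6EI) at the far end, so f₁₁ = f₂₂ = 3.333/EI and f₁₂ = f₂₁ = 1.667/EI.
Compatibility — zero rotation at each built-in end:
  3.333 M_X + 1.667 M_Y = 498.2
  1.667 M_X + 3.333 M_Y = 651.5
Solving the pair gives M_X = 68.98 kN·m and M_Y = 161 kN·m (hogging).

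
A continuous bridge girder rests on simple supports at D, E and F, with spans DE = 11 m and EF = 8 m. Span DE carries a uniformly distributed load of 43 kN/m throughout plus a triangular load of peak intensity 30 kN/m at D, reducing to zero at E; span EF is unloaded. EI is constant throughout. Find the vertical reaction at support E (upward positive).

R_E = 399.3 kN

Release continuity at E by inserting a hinge; the redundant is the internal moment M_E. The primary structure is two simply-supported spans DE and EF.
End slopes at the hinge E, treating each span as simply supported:
  span DE: UDL 43: wL³/(24EI) = 2385/EI
  span DE: triangular load, peak 30: 7w₀L³/(360EI) = 776.4/EI
  relative rotation θ_0 = (3161 + 0)/EI = 3161/EI
A unit hogging moment at E produces rotation L₁/(3EI) + L₂/(3EI) = 6.333/EI.
Compatibility: M_E·(L₁+L₂)/(3EI) = θ_0, giving M_E = 499.1 kN·m (hogging).
Span DE, ΣM about D with M_E applied at E: R_E^{DE}·11 = 3206 + 499.1, so R_E^{DE} = 336.9 kN and R_D = 638 − 336.9 = 301.1 kN.
Span EF, ΣM about F: R_E^{EF}·8 = 0 + 499.1, so R_E^{EF} = 62.39 kN and R_F = 0 − 62.39 = -62.39 kN.
R_E = 336.9 + 62.39 = 399.3 kN.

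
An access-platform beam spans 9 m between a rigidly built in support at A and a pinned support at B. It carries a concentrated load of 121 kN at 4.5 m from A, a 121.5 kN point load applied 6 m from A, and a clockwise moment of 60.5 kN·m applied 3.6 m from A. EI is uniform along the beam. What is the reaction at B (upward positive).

R_B = 107.3 kN

Release the roller at B. Primary structure: cantilever fixed at A.
Downward deflection at the released point B due to the loads:
  point load 121 at a = 4.5: Pa²(3L − a)/(6EI) = 9188/EI
  point load 121.5 at a = 6: Pa²(3L − a)/(6EI) = 15309/EI
  clockwise couple 60.5 at a = 3.6: M₀a(2L − a)/(2EI) = 1568/EI
  δ_0 = 26066/EI
Flexibility coefficient — unit upward force at B: δ_{BB} = L³/(3EI) = 243/EI.
The prop prevents deflection at B: R_B = δ_0/δ_{BB} = 26066/243 = 107.3 kN.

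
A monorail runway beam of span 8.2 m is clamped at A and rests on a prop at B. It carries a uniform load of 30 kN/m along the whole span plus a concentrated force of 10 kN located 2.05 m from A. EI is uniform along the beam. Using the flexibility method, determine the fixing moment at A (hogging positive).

M_A = 265.6 kN·m

Choose R_B as the redundant. The primary structure is the cantilever fixed at A.
Primary-structure tip deflection at B by superposition:
  UDL 30: wL⁴/(8EI) = 16955/EI
  point load 10 at a = 2.05: Pa²(3L − a)/(6EI) = 157.9/EI
  δ_0 = 17113/EI
Flexibility coefficient — unit upward force at B: δ_{BB} = L³/(3EI) = 183.8/EI.
Compatibility at B: δ_0 − R_B·δ_{BB} = 0, so R_B = 17113/183.8 = 93.11 kN.
Moment equilibrium about A: M_A = Σ(load moments about A) − R_B·L = 1029 − 93.11×8.2 = 265.6 kN·m.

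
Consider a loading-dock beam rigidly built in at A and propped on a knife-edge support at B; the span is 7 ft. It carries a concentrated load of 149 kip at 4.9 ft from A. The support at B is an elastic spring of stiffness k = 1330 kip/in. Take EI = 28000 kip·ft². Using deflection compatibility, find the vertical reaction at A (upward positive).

Remove the prop at B; the released (primary) structure is a cantilever built in at A.
Deflection at B on the released cantilever, summing each load's contribution:
  point load 149 at a = 4.9: Pa²(3L − a)/(6EI) = 9600/EI
Tip deflection under a unit load at B: L³/(3EI) = 114.3/EI.
With EI = 28000 kip·ft²: δ_0 = 0.34284 ft and δ_{BB} = 0.004083 ft/kip.
Compatibility — the spring shortens by R_B/k under the reaction it provides: δ_0 − R_B·δ_{BB} = R_B/k. With 1/k = 1/(1330×12) ft/kip = 0.000063 ft/kip, R_B = δ_0 / (δ_{BB} + 1/k) = 0.34284 / (0.004083 + 0.000063) = 82.69 kip.
Vertical equilibrium: R_A = ΣP − R_B = 149 − 82.69 = 66.31 kip.

R_A = 66.31 kip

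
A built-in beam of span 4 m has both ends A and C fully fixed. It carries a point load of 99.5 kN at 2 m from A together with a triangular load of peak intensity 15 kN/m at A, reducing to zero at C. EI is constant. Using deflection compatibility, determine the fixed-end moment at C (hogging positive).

M_C = 57.75 kN·m

Take the two fixed-end moments M_A, M_C as redundants; the released structure is the simple span AC.
Simple-span end rotations at A and C under the given loads:
  at A: point load 99.5 at a = 2: Pab(L + b)/(6LEI) = 99.5/EI
  at C: point load 99.5 at a = 2: Pab(L + a)/(6LEI) = 99.5/EI
  at A: triangular load, peak 15: w₀L³/(45EI) = 21.33/EI
  at C: triangular load, peak 15: 7w₀L³/(360EI) = 18.67/EI
  θ_A0 = 120.8/EI,  θ_C0 = 118.2/EI
Flexibility coefficients: a unit moment at one end gives L/(3EI) there and L/(6EI) at the far end, so f₁₁ = f₂₂ = 1.333/EI and f₁₂ = f₂₁ = 0.6667/EI.
Compatibility — zero rotation at each built-in end:
  1.333 M_A + 0.6667 M_C = 120.8
  0.6667 M_A + 1.333 M_C = 118.2
Solving the pair gives M_A = 61.75 kN·m and M_C = 57.75 kN·m (hogging).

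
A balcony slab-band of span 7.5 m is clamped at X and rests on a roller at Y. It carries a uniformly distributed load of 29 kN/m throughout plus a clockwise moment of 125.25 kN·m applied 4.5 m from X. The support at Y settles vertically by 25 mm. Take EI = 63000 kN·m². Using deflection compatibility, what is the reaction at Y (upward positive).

R_Y = 91.4 kN

Release the roller at Y. Primary structure: cantilever fixed at X.
Primary-structure tip deflection at Y by superposition:
  UDL 29: wL⁴/(8EI) = 11470/EI
  clockwise couple 125.25 at a = 4.5: M₀a(2L − a)/(2EI) = 2959/EI
  δ_0 = 14429/EI
Tip deflection under a unit load at Y: L³/(3EI) = 140.6/EI.
With EI = 63000 kN·m²: δ_0 = 0.22903 m and δ_{YY} = 0.002232 m/kN.
Compatibility — the beam at Y must follow the support down by 0.025 m: δ_0 − R_Y·δ_{YY} = 0.025, so R_Y = (0.22903 − 0.025)/0.002232 = 91.4 kN.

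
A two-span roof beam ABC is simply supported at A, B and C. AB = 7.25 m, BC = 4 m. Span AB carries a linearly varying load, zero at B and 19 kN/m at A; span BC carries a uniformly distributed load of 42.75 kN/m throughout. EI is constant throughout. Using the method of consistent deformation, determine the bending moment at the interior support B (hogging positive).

Release continuity at B by inserting a hinge; the redundant is the internal moment M_B. The primary structure is two simply-supported spans AB and BC.
End slopes at the hinge B, treating each span as simply supported:
  span AB: triangular load, peak 19: 7w₀L³/(360EI) = 140.8/EI
  span BC: UDL 42.75: wL³/(24EI) = 114/EI
  relative rotation θ_0 = (140.8 + 114)/EI = 254.8/EI
A unit hogging moment at B produces rotation L₁/(3EI) + L₂/(3EI) = 3.75/EI.
Compatibility: M_B·(L₁+L₂)/(3EI) = θ_0, giving M_B = 67.94 kN·m (hogging).

M_B = 67.94 kN·m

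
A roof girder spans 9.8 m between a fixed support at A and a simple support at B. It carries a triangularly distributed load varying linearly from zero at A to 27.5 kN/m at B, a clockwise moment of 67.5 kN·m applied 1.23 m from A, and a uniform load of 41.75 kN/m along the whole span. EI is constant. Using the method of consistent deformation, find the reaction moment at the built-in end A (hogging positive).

Choose R_B as the redundant. The primary structure is the cantilever fixed at A.
Free-end deflection of the primary structure under the applied loading (downward +):
  triangular load, peak 27.5 at the free end: 11w₀L⁴/(120EI) = 23251/EI
  clockwise couple 67.5 at a = 1.23: M₀a(2L − a)/(2EI) = 762.6/EI
  UDL 41.75: wL⁴/(8EI) = 48136/EI
  δ_0 = 72150/EI
Tip deflection under a unit load at B: L³/(3EI) = 313.7/EI.
Compatibility at B: δ_0 − R_B·δ_{BB} = 0, so R_B = 72150/313.7 = 230 kN.
Moment equilibrium about A: M_A = Σ(load moments about A) − R_B·L = 2953 − 230×9.8 = 699 kN·m.

M_A = 699 kN·m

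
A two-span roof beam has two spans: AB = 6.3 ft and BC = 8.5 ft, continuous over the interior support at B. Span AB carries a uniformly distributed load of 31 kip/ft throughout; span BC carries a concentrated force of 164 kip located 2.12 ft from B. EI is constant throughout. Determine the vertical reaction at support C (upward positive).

R_C = 17.77 kip

Take M_B as the redundant. Released structure: two simple spans AB and BC with a hinge at B.
Rotations at B on the released spans (each span's end-slope, ×1/EI):
  span AB: UDL 31: wL³/(24EI) = 323/EI
  span BC: point load 164 at a = 2.12: Pab(L + b)/(6LEI) = 647.2/EI
  relative rotation θ_0 = (323 + 647.2)/EI = 970.2/EI
A unit hogging moment at B produces rotation L₁/(3EI) + L₂/(3EI) = 4.933/EI.
Slope continuity at B: θ_0 = M_B·4.933/EI, so M_B = 970.2/4.933 = 196.7 kip·ft (hogging).
Span BC, ΣM about C: R_B^{BC}·8.5 = 1046 + 196.7, so R_B^{BC} = 146.2 kip and R_C = 164 − 146.2 = 17.77 kip.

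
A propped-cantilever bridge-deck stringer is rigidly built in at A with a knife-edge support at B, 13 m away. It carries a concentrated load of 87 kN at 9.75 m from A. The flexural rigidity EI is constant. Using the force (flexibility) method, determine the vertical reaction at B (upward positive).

R_B = 55.05 kN

Choose R_B as the redundant. The primary structure is the cantilever fixed at A.
Primary-structure tip deflection at B by superposition:
  point load 87 at a = 9.75: Pa²(3L − a)/(6EI) = 40318/EI
Tip deflection under a unit load at B: L³/(3EI) = 732.3/EI.
The prop prevents deflection at B: R_B = δ_0/δ_{BB} = 40318/732.3 = 55.05 kN.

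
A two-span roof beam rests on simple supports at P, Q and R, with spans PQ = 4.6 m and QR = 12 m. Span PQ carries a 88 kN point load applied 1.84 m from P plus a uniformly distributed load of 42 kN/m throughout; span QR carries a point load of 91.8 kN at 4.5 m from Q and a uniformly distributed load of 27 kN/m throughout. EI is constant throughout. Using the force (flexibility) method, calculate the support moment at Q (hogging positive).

Insert a hinge at Q; M_Q is the redundant, and each span becomes simply supported.
Discontinuity in slope at Q on the released structure — sum the simple-span end rotations:
  span PQ: point load 88 at a = 1.84: Pab(L + a)/(6LEI) = 104.3/EI
  span PQ: UDL 42: wL³/(24EI) = 170.3/EI
  span QR: point load 91.8 at a = 4.5: Pab(L + b)/(6LEI) = 839.1/EI
  span QR: UDL 27: wL³/(24EI) = 1944/EI
  relative rotation θ_0 = (274.6 + 2783)/EI = 3058/EI
A unit hogging moment at Q produces rotation L₁/(3EI) + L₂/(3EI) = 5.533/EI.
Slope continuity at Q: θ_0 = M_Q·5.533/EI, so M_Q = 3058/5.533 = 552.6 kN·m (hogging).

M_Q = 552.6 kN·m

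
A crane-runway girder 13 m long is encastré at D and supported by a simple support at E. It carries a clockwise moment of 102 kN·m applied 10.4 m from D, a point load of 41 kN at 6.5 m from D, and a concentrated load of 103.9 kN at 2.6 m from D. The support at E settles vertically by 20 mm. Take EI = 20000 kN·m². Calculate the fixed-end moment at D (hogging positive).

Release the roller at E. Primary structure: cantilever fixed at D.
Free-end deflection of the primary structure under the applied loading (downward +):
  clockwise couple 102 at a = 10.4: M₀a(2L − a)/(2EI) = 8274/EI
  point load 41 at a = 6.5: Pa²(3L − a)/(6EI) = 9383/EI
  point load 103.9 at a = 2.6: Pa²(3L − a)/(6EI) = 4261/EI
  δ_0 = 21918/EI
Tip deflection under a unit load at E: L³/(3EI) = 732.3/EI.
With EI = 20000 kN·m²: δ_0 = 1.0959 m and δ_{EE} = 0.036617 m/kN.
Compatibility — the beam at E must follow the support down by 0.02 m: δ_0 − R_E·δ_{EE} = 0.02, so R_E = (1.0959 − 0.02)/0.036617 = 29.38 kN.
Moment equilibrium about D: M_D = Σ(load moments about D) − R_E·L = 638.6 − 29.38×13 = 256.7 kN·m.

M_D = 256.7 kN·m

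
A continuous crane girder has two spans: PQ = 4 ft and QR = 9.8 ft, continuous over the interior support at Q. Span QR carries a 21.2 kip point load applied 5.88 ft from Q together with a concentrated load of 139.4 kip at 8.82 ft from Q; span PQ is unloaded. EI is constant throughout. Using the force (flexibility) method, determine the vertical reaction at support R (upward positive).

Take M_Q as the redundant. Released structure: two simple spans PQ and QR with a hinge at Q.
End slopes at the hinge Q, treating each span as simply supported:
  span QR: point load 21.2 at a = 5.88: Pab(L + b)/(6LEI) = 114/EI
  span QR: point load 139.4 at a = 8.82: Pab(L + b)/(6LEI) = 220.9/EI
  relative rotation θ_0 = (0 + 334.9)/EI = 334.9/EI
A unit hogging moment at Q produces rotation L₁/(3EI) + L₂/(3EI) = 4.6/EI.
Compatibility: M_Q·(L₁+L₂)/(3EI) = θ_0, giving M_Q = 72.81 kip·ft (hogging).
Span QR, ΣM about R: R_Q^{QR}·9.8 = 219.7 + 72.81, so R_Q^{QR} = 29.85 kip and R_R = 160.6 − 29.85 = 130.8 kip.

R_R = 130.8 kip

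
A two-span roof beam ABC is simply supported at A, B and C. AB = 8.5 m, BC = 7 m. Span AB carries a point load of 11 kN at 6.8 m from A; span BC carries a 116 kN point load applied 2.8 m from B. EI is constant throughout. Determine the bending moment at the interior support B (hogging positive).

M_B = 77.79 kN·m

Take M_B as the redundant. Released structure: two simple spans AB and BC with a hinge at B.
End slopes at the hinge B, treating each span as simply supported:
  span AB: point load 11 at a = 6.8: Pab(L + a)/(6LEI) = 38.15/EI
  span BC: point load 116 at a = 2.8: Pab(L + b)/(6LEI) = 363.8/EI
  relative rotation θ_0 = (38.15 + 363.8)/EI = 401.9/EI
A unit hogging moment at B produces rotation L₁/(3EI) + L₂/(3EI) = 5.167/EI.
Compatibility: M_B·(L₁+L₂)/(3EI) = θ_0, giving M_B = 77.79 kN·m (hogging).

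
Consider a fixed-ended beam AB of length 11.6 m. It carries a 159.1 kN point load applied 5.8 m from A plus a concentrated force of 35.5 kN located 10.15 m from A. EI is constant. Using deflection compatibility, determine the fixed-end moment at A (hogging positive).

Take the two fixed-end moments M_A, M_B as redundants; the released structure is the simple span AB.
Simple-span end rotations at A and B under the given loads:
  at A: point load 159.1 at a = 5.8: Pab(L + b)/(6LEI) = 1338/EI
  at B: point load 159.1 at a = 5.8: Pab(L + a)/(6LEI) = 1338/EI
  at A: point load 35.5 at a = 10.15: Pab(L + b)/(6LEI) = 97.96/EI
  at B: point load 35.5 at a = 10.15: Pab(L + a)/(6LEI) = 163.3/EI
  θ_A0 = 1436/EI,  θ_B0 = 1501/EI
Flexibility coefficients: a unit moment at one end gives L/(3EI) there and L/(6EI) at the far end, so f₁₁ = f₂₂ = 3.867/EI and f₁₂ = f₂₁ = 1.933/EI.
Compatibility — zero rotation at each built-in end:
  3.867 M_A + 1.933 M_B = 1436
  1.933 M_A + 3.867 M_B = 1501
Solving the pair gives M_A = 236.3 kN·m and M_B = 270.1 kN·m (hogging).

M_A = 236.3 kN·m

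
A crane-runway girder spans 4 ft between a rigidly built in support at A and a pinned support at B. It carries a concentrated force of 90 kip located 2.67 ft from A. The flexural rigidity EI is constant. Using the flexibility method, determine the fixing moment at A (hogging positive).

Take the reaction at B as the redundant and release it; the primary structure is a cantilever fixed at A.
Downward deflection at the released point B due to the loads:
  point load 90 at a = 2.67: Pa²(3L − a)/(6EI) = 997.7/EI
Tip deflection under a unit load at B: L³/(3EI) = 21.33/EI.
The prop prevents deflection at B: R_B = δ_0/δ_{BB} = 997.7/21.33 = 46.77 kip.
Moment equilibrium about A: M_A = Σ(load moments about A) − R_B·L = 240.3 − 46.77×4 = 53.23 kip·ft.

M_A = 53.23 kip·ft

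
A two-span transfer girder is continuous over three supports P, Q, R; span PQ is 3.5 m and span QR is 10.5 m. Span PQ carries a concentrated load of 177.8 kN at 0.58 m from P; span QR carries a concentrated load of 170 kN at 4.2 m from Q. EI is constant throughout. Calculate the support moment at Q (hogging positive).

Insert a hinge at Q; M_Q is the redundant, and each span becomes simply supported.
End slopes at the hinge Q, treating each span as simply supported:
  span PQ: point load 177.8 at a = 0.58: Pab(L + a)/(6LEI) = 58.5/EI
  span QR: point load 170 at a = 4.2: Pab(L + b)/(6LEI) = 1200/EI
  relative rotation θ_0 = (58.5 + 1200)/EI = 1258/EI
A unit hogging moment at Q produces rotation L₁/(3EI) + L₂/(3EI) = 4.667/EI.
Slope continuity at Q: θ_0 = M_Q·4.667/EI, so M_Q = 1258/4.667 = 269.6 kN·m (hogging).

M_Q = 269.6 kN·m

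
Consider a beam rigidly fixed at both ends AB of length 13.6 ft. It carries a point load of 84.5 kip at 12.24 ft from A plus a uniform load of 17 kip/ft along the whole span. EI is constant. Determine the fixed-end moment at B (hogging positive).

Release both end moments; the primary structure is a simply-supported span AB with redundants M_A and M_B.
End rotations of the released simple span under the applied load (×1/EI):
  at A: point load 84.5 at a = 12.24: Pab(L + b)/(6LEI) = 257.9/EI
  at B: point load 84.5 at a = 12.24: Pab(L + a)/(6LEI) = 445.4/EI
  at A: UDL 17: wL³/(24EI) = 1782/EI
  at B: UDL 17: wL³/(24EI) = 1782/EI
  θ_A0 = 2040/EI,  θ_B0 = 2227/EI
Flexibility coefficients: a unit moment at one end gives L/(3EI) there and L/(6EI) at the far end, so f₁₁ = f₂₂ = 4.533/EI and f₁₂ = f₂₁ = 2.267/EI.
Compatibility — zero rotation at each built-in end:
  4.533 M_A + 2.267 M_B = 2040
  2.267 M_A + 4.533 M_B = 2227
Solving the pair gives M_A = 272.4 kip·ft and M_B = 355.1 kip·ft (hogging).

M_B = 355.1 kip·ft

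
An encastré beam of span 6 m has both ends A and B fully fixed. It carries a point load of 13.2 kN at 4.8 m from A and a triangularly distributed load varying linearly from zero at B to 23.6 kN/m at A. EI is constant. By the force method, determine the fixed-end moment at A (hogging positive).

M_A = 45.01 kN·m

Release both end moments; the primary structure is a simply-supported span AB with redundants M_A and M_B.
Simple-span end rotations at A and B under the given loads:
  at A: point load 13.2 at a = 4.8: Pab(L + b)/(6LEI) = 15.21/EI
  at B: point load 13.2 at a = 4.8: Pab(L + a)/(6LEI) = 22.81/EI
  at A: triangular load, peak 23.6: w₀L³/(45EI) = 113.3/EI
  at B: triangular load, peak 23.6: 7w₀L³/(360EI) = 99.12/EI
  θ_A0 = 128.5/EI,  θ_B0 = 121.9/EI
Flexibility coefficients: a unit moment at one end gives L/(3EI) there and L/(6EI) at the far end, so f₁₁ = f₂₂ = 2/EI and f₁₂ = f₂₁ = 1/EI.
Compatibility — zero rotation at each built-in end:
  2 M_A + 1 M_B = 128.5
  1 M_A + 2 M_B = 121.9
Solving the pair gives M_A = 45.01 kN·m and M_B = 38.46 kN·m (hogging).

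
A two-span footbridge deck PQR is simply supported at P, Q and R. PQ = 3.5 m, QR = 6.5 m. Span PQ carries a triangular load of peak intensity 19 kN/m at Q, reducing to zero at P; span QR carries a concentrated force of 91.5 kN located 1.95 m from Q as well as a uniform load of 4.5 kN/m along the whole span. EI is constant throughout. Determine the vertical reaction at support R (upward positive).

Release continuity at Q by inserting a hinge; the redundant is the internal moment M_Q. The primary structure is two simply-supported spans PQ and QR.
End slopes at the hinge Q, treating each span as simply supported:
  span PQ: triangular load, peak 19: w₀L³/(45EI) = 18.1/EI
  span QR: point load 91.5 at a = 1.95: Pab(L + b)/(6LEI) = 230/EI
  span QR: UDL 4.5: wL³/(24EI) = 51.49/EI
  relative rotation θ_0 = (18.1 + 281.5)/EI = 299.6/EI
A unit hogging moment at Q produces rotation L₁/(3EI) + L₂/(3EI) = 3.333/EI.
Slope continuity at Q: θ_0 = M_Q·3.333/EI, so M_Q = 299.6/3.333 = 89.88 kN·m (hogging).
Span QR, ΣM about R: R_Q^{QR}·6.5 = 511.4 + 89.88, so R_Q^{QR} = 92.5 kN and R_R = 120.8 − 92.5 = 28.25 kN.

R_R = 28.25 kN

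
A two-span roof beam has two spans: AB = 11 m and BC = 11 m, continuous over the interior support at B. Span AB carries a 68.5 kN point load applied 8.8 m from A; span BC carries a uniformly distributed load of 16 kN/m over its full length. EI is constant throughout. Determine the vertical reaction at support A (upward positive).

R_A = -2.232 kN

Take M_B as the redundant. Released structure: two simple spans AB and BC with a hinge at B.
End slopes at the hinge B, treating each span as simply supported:
  span AB: point load 68.5 at a = 8.8: Pab(L + a)/(6LEI) = 397.8/EI
  span BC: UDL 16: wL³/(24EI) = 887.3/EI
  relative rotation θ_0 = (397.8 + 887.3)/EI = 1285/EI
A unit hogging moment at B produces rotation L₁/(3EI) + L₂/(3EI) = 7.333/EI.
Compatibility: M_B·(L₁+L₂)/(3EI) = θ_0, giving M_B = 175.3 kN·m (hogging).
Span AB, ΣM about A with M_B applied at B: R_B^{AB}·11 = 602.8 + 175.3, so R_B^{AB} = 70.73 kN and R_A = 68.5 − 70.73 = -2.232 kN.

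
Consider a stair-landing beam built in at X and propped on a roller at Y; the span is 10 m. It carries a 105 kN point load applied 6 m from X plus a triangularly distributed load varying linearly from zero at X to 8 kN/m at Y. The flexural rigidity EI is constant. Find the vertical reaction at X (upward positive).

R_X = 77.64 kN

Remove the prop at Y; the released (primary) structure is a cantilever built in at X.
Downward deflection at the released point Y due to the loads:
  point load 105 at a = 6: Pa²(3L − a)/(6EI) = 15120/EI
  triangular load, peak 8 at the free end: 11w₀L⁴/(120EI) = 7333/EI
  δ_0 = 22453/EI
Tip deflection under a unit load at Y: L³/(3EI) = 333.3/EI.
The prop prevents deflection at Y: R_Y = δ_0/δ_{YY} = 22453/333.3 = 67.36 kN.
Vertical equilibrium: R_X = ΣP − R_Y = 145 − 67.36 = 77.64 kN.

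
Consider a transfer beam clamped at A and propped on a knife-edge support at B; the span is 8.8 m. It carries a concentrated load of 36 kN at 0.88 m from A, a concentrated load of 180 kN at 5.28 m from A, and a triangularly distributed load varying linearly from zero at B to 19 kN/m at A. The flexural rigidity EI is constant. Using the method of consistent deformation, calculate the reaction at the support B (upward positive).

Choose R_B as the redundant. The primary structure is the cantilever fixed at A.
Free-end deflection of the primary structure under the applied loading (downward +):
  point load 36 at a = 0.88: Pa²(3L − a)/(6EI) = 118.6/EI
  point load 180 at a = 5.28: Pa²(3L − a)/(6EI) = 17664/EI
  triangular load, peak 19 at the fixed end: w₀L⁴/(30EI) = 3798/EI
  δ_0 = 21580/EI
Flexibility coefficient — unit upward force at B: δ_{BB} = L³/(3EI) = 227.2/EI.
The prop prevents deflection at B: R_B = δ_0/δ_{BB} = 21580/227.2 = 95 kN.

R_B = 95 kN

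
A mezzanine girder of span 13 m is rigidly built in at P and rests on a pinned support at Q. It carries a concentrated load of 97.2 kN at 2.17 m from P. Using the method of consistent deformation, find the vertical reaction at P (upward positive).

Remove the prop at Q; the released (primary) structure is a cantilever built in at P.
Primary-structure tip deflection at Q by superposition:
  point load 97.2 at a = 2.17: Pa²(3L − a)/(6EI) = 2810/EI
Tip deflection under a unit load at Q: L³/(3EI) = 732.3/EI.
The prop prevents deflection at Q: R_Q = δ_0/δ_{QQ} = 2810/732.3 = 3.836 kN.
Vertical equilibrium: R_P = ΣP − R_Q = 97.2 − 3.836 = 93.36 kN.

R_P = 93.36 kN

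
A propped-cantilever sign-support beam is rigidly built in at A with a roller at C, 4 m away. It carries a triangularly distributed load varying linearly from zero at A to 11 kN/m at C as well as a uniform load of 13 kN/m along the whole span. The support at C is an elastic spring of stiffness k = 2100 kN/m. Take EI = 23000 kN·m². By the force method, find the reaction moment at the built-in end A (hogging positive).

Take the reaction at C as the redundant and release it; the primary structure is a cantilever fixed at A.
Free-end deflection of the primary structure under the applied loading (downward +):
  triangular load, peak 11 at the free end: 11w₀L⁴/(120EI) = 258.1/EI
  UDL 13: wL⁴/(8EI) = 416/EI
  δ_0 = 674.1/EI
Tip deflection under a unit load at C: L³/(3EI) = 21.33/EI.
With EI = 23000 kN·m²: δ_0 = 0.02931 m and δ_{CC} = 0.000928 m/kN.
Compatibility — the spring shortens by R_C/k under the reaction it provides: δ_0 − R_C·δ_{CC} = R_C/k. With 1/k = 0.000476 m/kN, R_C = δ_0 / (δ_{CC} + 1/k) = 0.02931 / (0.000928 + 0.000476) = 20.88 kN.
Moment equilibrium about A: M_A = Σ(load moments about A) − R_C·L = 162.7 − 20.88×4 = 79.15 kN·m.

M_A = 79.15 kN·m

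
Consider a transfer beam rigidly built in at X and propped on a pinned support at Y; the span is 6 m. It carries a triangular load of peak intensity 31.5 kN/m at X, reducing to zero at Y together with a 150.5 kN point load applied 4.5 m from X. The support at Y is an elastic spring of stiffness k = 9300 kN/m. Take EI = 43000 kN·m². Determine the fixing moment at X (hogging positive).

Take the reaction at Y as the redundant and release it; the primary structure is a cantilever fixed at X.
Free-end deflection of the primary structure under the applied loading (downward +):
  triangular load, peak 31.5 at the fixed end: w₀L⁴/(30EI) = 1361/EI
  point load 150.5 at a = 4.5: Pa²(3L − a)/(6EI) = 6857/EI
  δ_0 = 8218/EI
Tip deflection under a unit load at Y: L³/(3EI) = 72/EI.
With EI = 43000 kN·m²: δ_0 = 0.19112 m and δ_{YY} = 0.001674 m/kN.
Compatibility — the spring shortens by R_Y/k under the reaction it provides: δ_0 − R_Y·δ_{YY} = R_Y/k. With 1/k = 0.000108 m/kN, R_Y = δ_0 / (δ_{YY} + 1/k) = 0.19112 / (0.001674 + 0.000108) = 107.3 kN.
Moment equilibrium about X: M_X = Σ(load moments about X) − R_Y·L = 866.2 − 107.3×6 = 222.7 kN·m.

M_X = 222.7 kN·m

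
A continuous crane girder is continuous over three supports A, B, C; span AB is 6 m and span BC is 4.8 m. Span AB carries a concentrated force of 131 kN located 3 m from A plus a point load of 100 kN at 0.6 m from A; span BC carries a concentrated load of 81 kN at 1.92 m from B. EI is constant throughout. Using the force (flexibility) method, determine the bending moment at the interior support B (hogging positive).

Insert a hinge at B; M_B is the redundant, and each span becomes simply supported.
Discontinuity in slope at B on the released structure — sum the simple-span end rotations:
  span AB: point load 131 at a = 3: Pab(L + a)/(6LEI) = 294.8/EI
  span AB: point load 100 at a = 0.6: Pab(L + a)/(6LEI) = 59.4/EI
  span BC: point load 81 at a = 1.92: Pab(L + b)/(6LEI) = 119.4/EI
  relative rotation θ_0 = (354.1 + 119.4)/EI = 473.6/EI
A unit hogging moment at B produces rotation L₁/(3EI) + L₂/(3EI) = 3.6/EI.
Compatibility: M_B·(L₁+L₂)/(3EI) = θ_0, giving M_B = 131.6 kN·m (hogging).

M_B = 131.6 kN·m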